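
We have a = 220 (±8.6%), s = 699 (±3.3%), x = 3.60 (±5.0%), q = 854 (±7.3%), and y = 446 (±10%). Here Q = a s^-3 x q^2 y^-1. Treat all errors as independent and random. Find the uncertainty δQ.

0.000856

Products/powers → add relative errors in quadrature, weighted by exponent:
  (1·δa/a)² = (1×0.0860)² = 0.00740;  (-3·δs/s)² = (-3×0.0330)² = 0.00980;  (1·δx/x)² = (1×0.0500)² = 0.00250;  (2·δq/q)² = (2×0.0730)² = 0.0213;  (-1·δy/y)² = (-1×0.100)² = 0.0100
δQ/Q = √(0.0510) = 0.226
Q = 0.00379, so δQ = 0.226 × 0.00379 = 0.000856.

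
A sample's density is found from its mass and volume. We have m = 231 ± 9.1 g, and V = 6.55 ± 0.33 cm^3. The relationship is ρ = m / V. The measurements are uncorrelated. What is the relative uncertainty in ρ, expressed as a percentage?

Products/powers → add relative errors in quadrature, weighted by exponent:
  (1·δm/m)² = (1×0.0394)² = 0.00155;  (-1·δV/V)² = (-1×0.0504)² = 0.00254
δρ/ρ = √(0.00409) = 0.0640

6.40%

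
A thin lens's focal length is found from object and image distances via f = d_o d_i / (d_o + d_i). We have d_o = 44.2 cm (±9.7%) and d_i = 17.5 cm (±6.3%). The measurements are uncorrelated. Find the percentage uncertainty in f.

5.29%

∂f/∂d_o = (d_i/(d_o+d_i))² = 0.0804;  ∂f/∂d_i = (d_o/(d_o+d_i))² = 0.513
δf = √((∂f/∂d_o · δd_o)² + (∂f/∂d_i · δd_i)²) = √(0.119 + 0.320) = 0.663 cm
f = 12.5 cm, so δf/f = 0.663/12.5 = 0.0529.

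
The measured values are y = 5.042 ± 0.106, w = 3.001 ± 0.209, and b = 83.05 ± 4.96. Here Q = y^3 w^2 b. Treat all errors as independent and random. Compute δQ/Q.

Q is a product of powers, so relative uncertainties combine in quadrature:
  (3·δy/y)² = (3×0.0210)² = 0.00398;  (2·δw/w)² = (2×0.0696)² = 0.0194;  (1·δb/b)² = (1×0.0597)² = 0.00357
δQ/Q = √(0.0269) = 0.164

0.164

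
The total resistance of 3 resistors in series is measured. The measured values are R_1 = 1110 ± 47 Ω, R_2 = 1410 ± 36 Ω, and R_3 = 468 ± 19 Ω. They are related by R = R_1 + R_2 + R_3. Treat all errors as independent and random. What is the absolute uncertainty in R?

For a sum/difference, combine absolute errors in quadrature:
  (δR_1)² = 2210;  (δR_2)² = 1300;  (δR_3)² = 361
δR = √(3870) = 62.2 Ω

62.2 Ω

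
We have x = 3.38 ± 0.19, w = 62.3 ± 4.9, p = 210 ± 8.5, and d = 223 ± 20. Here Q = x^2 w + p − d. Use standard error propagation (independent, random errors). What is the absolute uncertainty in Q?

Let h = x^2·w = 712. δh/h = √((2·δx/x)² + (1·δw/w)²) = √(0.0126 + 0.00619) = 0.137, so δh = 97.7.
Q = h + p − d: δQ = √(δh² + δp² + δd²) = √(9540 + 72.2 + 400) = 100

100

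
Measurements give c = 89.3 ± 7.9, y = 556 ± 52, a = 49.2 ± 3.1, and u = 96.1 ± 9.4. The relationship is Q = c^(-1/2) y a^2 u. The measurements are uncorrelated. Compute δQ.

For a monomial Q ∝ c^(-1/2), y, a^2, u, fractional errors add in quadrature:
  (−½·δc/c)² = (-0.5×0.0885)² = 0.00196;  (1·δy/y)² = (1×0.0935)² = 0.00875;  (2·δa/a)² = (2×0.0630)² = 0.0159;  (1·δu/u)² = (1×0.0978)² = 0.00957
δQ/Q = √(0.0362) = 0.190
Q = 1.37e+07, so δQ = 0.190 × 1.37e+07 = 2.6e+06.

2.6e+06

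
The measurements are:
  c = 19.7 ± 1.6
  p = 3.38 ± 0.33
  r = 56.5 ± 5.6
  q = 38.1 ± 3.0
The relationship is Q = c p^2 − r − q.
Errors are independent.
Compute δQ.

48.0

Let w = c·p^2 = 225. δw/w = √((1·δc/c)² + (2·δp/p)²) = √(0.00660 + 0.0381) = 0.211, so δw = 47.6.
Q = w − r − q: δQ = √(δw² + δr² + δq²) = √(2270 + 31.4 + 9.00) = 48.0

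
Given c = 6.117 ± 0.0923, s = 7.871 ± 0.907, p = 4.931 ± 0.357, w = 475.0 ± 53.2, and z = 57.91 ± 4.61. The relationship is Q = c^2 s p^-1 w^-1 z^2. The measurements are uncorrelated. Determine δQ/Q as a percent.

Since Q is a product/quotient, work with relative uncertainties:
  (2·δc/c)² = (2×0.0151)² = 0.000911;  (1·δs/s)² = (1×0.115)² = 0.0133;  (-1·δp/p)² = (-1×0.0724)² = 0.00524;  (-1·δw/w)² = (-1×0.112)² = 0.0125;  (2·δz/z)² = (2×0.0796)² = 0.0253
δQ/Q = √(0.0573) = 0.239

23.9%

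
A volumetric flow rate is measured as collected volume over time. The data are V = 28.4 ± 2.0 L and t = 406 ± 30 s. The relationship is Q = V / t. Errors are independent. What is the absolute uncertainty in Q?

Each factor contributes (exponent × relative error)² to (δQ/Q)²:
  (1·δV/V)² = (1×0.0704)² = 0.00496;  (-1·δt/t)² = (-1×0.0739)² = 0.00546
δQ/Q = √(0.0104) = 0.102
Q = 0.0700 L/s, so δQ = 0.102 × 0.0700 = 0.00714 L/s.

0.00714 L/s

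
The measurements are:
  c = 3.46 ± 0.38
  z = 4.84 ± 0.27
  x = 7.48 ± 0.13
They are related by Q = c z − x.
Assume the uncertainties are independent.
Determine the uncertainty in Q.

Let p = c·z = 16.7. δp/p = √((1·δc/c)² + (1·δz/z)²) = √(0.0121 + 0.00311) = 0.123, so δp = 2.06.
Q = p − x: δQ = √(δp² + δx²) = √(4.26 + 0.0169) = 2.07

2.07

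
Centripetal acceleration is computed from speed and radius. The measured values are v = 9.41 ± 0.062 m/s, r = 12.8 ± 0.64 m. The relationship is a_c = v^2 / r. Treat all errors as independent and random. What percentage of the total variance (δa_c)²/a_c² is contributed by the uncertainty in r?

93.5%

(δa_c/a_c)² = (2·δv/v)² + (-1·δr/r)²
  v term: (2×0.00659)² = 0.000174
  r term: (-1×0.0500)² = 0.00250
Total = 0.00267. Share from r = 0.00250/0.00267 = 0.935.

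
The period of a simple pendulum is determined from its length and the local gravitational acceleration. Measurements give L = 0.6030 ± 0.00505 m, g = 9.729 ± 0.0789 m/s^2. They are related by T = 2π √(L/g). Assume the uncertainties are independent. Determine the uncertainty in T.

Relative error in a monomial: (δT/T)² = Σ (nᵢ · δxᵢ/xᵢ)².
  (½·δL/L)² = (0.5×0.00837)² = 1.75e-05;  (−½·δg/g)² = (-0.5×0.00811)² = 1.64e-05
δT/T = √(3.4e-05) = 0.00583
T = 1.564 s, so δT = 0.00583 × 1.564 = 0.00912 s.

0.00912 s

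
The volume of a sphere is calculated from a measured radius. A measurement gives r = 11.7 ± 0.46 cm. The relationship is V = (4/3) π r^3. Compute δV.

791 cm^3

V ∝ r^3, so δV/V = |3| · δr/r = 3 × 0.0393 = 0.118.
V = 6710 cm^3, so δV = 0.118 × 6710 = 791 cm^3.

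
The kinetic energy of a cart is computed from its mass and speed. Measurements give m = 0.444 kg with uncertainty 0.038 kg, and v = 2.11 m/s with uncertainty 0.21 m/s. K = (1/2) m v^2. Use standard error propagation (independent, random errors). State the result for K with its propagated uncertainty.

Relative error in a monomial: (δK/K)² = Σ (nᵢ · δxᵢ/xᵢ)².
  (1·δm/m)² = (1×0.0856)² = 0.00732;  (2·δv/v)² = (2×0.0995)² = 0.0396
δK/K = √(0.0469) = 0.217
K = 0.988 J, so δK = 0.217 × 0.988 = 0.214 J.

0.988 ± 0.214 J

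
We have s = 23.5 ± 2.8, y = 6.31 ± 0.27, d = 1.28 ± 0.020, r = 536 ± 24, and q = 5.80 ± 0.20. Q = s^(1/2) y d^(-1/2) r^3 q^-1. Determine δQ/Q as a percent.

15.7%

Each factor contributes (exponent × relative error)² to (δQ/Q)²:
  (½·δs/s)² = (0.5×0.119)² = 0.00355;  (1·δy/y)² = (1×0.0428)² = 0.00183;  (−½·δd/d)² = (-0.5×0.0156)² = 6.1e-05;  (3·δr/r)² = (3×0.0448)² = 0.0180;  (-1·δq/q)² = (-1×0.0345)² = 0.00119
δQ/Q = √(0.0247) = 0.157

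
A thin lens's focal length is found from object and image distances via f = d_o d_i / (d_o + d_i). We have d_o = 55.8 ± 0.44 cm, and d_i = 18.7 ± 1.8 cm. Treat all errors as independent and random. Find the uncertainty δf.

∂f/∂d_o = (d_i/(d_o+d_i))² = 0.0630;  ∂f/∂d_i = (d_o/(d_o+d_i))² = 0.561
δf = √((∂f/∂d_o · δd_o)² + (∂f/∂d_i · δd_i)²) = √(0.000769 + 1.02) = 1.01 cm

1.01 cm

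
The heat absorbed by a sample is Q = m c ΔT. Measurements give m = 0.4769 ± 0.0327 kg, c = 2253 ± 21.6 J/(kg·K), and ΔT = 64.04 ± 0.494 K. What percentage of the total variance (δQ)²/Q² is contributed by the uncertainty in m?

96.9%

(δQ/Q)² = (1·δm/m)² + (1·δc/c)² + (1·δΔT/ΔT)²
  m term: (1×0.0686)² = 0.00470
  c term: (1×0.00959)² = 9.19e-05
  ΔT term: (1×0.00771)² = 5.95e-05
Total = 0.00485. Share from m = 0.00470/0.00485 = 0.969.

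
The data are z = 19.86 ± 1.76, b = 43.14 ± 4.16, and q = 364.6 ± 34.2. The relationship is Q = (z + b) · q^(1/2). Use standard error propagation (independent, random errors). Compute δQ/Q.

0.0857

Let u = z + b = 63.00. δu = √(δz² + δb²) = √(3.10 + 17.3) = 4.52, so δu/u = 0.0717.
Q is then a monomial in u, q:
δQ/Q = √((δu/u)² + (½·δq/q)²) = √(0.00514 + 0.00220) = 0.0857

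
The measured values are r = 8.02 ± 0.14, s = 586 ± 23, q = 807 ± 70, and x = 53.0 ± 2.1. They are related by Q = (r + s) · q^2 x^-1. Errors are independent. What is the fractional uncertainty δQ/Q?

0.182

Let u = r + s = 594. δu = √(δr² + δs²) = √(0.0196 + 529) = 23.0, so δu/u = 0.0387.
Q is then a monomial in u, q, x:
δQ/Q = √((δu/u)² + (2·δq/q)² + (-1·δx/x)²) = √(0.00150 + 0.0301 + 0.00157) = 0.182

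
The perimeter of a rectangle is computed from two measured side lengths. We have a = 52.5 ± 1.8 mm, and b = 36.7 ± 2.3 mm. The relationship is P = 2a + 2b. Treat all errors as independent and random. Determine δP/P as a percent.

Sums and differences: (δP)² = Σ (cᵢ δxᵢ)².
  (2·δa)² = 13.0;  (2·δb)² = 21.2
δP = √(34.1) = 5.84 mm
P = 178 mm, so δP/P = 5.84/178 = 0.0327.

3.27%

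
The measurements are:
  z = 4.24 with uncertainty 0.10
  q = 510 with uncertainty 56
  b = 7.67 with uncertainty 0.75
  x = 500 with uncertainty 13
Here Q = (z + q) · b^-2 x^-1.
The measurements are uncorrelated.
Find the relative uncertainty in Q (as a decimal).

0.225

Let u = z + q = 514. δu = √(δz² + δq²) = √(0.0100 + 3140) = 56.0, so δu/u = 0.109.
Q is then a monomial in u, b, x:
δQ/Q = √((δu/u)² + (-2·δb/b)² + (-1·δx/x)²) = √(0.0119 + 0.0382 + 0.000676) = 0.225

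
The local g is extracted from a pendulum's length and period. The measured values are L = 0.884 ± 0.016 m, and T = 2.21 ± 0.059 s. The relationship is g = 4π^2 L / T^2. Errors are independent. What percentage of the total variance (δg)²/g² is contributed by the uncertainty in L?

10.3%

(δg/g)² = (1·δL/L)² + (-2·δT/T)²
  L term: (1×0.0181)² = 0.000328
  T term: (-2×0.0267)² = 0.00285
Total = 0.00318. Share from L = 0.000328/0.00318 = 0.103.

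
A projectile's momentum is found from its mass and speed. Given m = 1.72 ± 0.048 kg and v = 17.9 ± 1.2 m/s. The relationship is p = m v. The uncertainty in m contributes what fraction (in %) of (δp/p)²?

14.8%

(δp/p)² = (1·δm/m)² + (1·δv/v)²
  m term: (1×0.0279)² = 0.000779
  v term: (1×0.0670)² = 0.00449
Total = 0.00527. Share from m = 0.000779/0.00527 = 0.148.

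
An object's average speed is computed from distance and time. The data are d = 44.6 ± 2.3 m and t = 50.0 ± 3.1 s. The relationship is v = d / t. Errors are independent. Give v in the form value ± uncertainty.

0.892 ± 0.0719 m/s

Relative error in a monomial: (δv/v)² = Σ (nᵢ · δxᵢ/xᵢ)².
  (1·δd/d)² = (1×0.0516)² = 0.00266;  (-1·δt/t)² = (-1×0.0620)² = 0.00384
δv/v = √(0.00650) = 0.0806
v = 0.892 m/s, so δv = 0.0806 × 0.892 = 0.0719 m/s.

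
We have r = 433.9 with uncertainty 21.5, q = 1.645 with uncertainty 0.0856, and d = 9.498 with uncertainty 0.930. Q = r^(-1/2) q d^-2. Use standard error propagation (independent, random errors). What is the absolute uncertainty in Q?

Each factor contributes (exponent × relative error)² to (δQ/Q)²:
  (−½·δr/r)² = (-0.5×0.0496)² = 0.000614;  (1·δq/q)² = (1×0.0520)² = 0.00271;  (-2·δd/d)² = (-2×0.0979)² = 0.0383
δQ/Q = √(0.0417) = 0.204
Q = 0.0008754, so δQ = 0.204 × 0.0008754 = 0.000179.

0.000179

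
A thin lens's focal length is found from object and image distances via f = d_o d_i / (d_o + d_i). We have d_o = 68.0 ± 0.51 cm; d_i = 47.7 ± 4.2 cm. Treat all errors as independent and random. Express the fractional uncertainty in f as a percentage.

5.18%

∂f/∂d_o = (d_i/(d_o+d_i))² = 0.170;  ∂f/∂d_i = (d_o/(d_o+d_i))² = 0.345
δf = √((∂f/∂d_o · δd_o)² + (∂f/∂d_i · δd_i)²) = √(0.00751 + 2.10) = 1.45 cm
f = 28.0 cm, so δf/f = 1.45/28.0 = 0.0518.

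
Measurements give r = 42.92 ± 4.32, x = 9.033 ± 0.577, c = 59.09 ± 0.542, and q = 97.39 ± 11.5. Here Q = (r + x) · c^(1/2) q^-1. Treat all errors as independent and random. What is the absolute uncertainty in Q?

Let u = r + x = 51.95. δu = √(δr² + δx²) = √(18.7 + 0.333) = 4.36, so δu/u = 0.0839.
Q is then a monomial in u, c, q:
δQ/Q = √((δu/u)² + (½·δc/c)² + (-1·δq/q)²) = √(0.00704 + 2.1e-05 + 0.0139) = 0.145
Q = 4.101, so δQ = 0.145 × 4.101 = 0.594.

0.594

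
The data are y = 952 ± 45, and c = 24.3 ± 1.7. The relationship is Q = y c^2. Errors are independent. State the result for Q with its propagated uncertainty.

(5.62 ± 0.830) × 10^5

For a monomial Q ∝ y, c^2, fractional errors add in quadrature:
  (1·δy/y)² = (1×0.0473)² = 0.00223;  (2·δc/c)² = (2×0.0700)² = 0.0196
δQ/Q = √(0.0218) = 0.148
Q = 5.62e+05, so δQ = 0.148 × 5.62e+05 = 83000.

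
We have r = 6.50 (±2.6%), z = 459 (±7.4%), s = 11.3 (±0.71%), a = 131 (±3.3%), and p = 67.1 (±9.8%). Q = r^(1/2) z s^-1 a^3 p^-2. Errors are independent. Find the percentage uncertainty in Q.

Relative error in a monomial: (δQ/Q)² = Σ (nᵢ · δxᵢ/xᵢ)².
  (½·δr/r)² = (0.5×0.0260)² = 0.000169;  (1·δz/z)² = (1×0.0740)² = 0.00548;  (-1·δs/s)² = (-1×0.00710)² = 5.04e-05;  (3·δa/a)² = (3×0.0330)² = 0.00980;  (-2·δp/p)² = (-2×0.0980)² = 0.0384
δQ/Q = √(0.0539) = 0.232

23.2%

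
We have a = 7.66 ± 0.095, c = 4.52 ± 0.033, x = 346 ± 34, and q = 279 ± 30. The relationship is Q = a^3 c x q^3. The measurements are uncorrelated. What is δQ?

Products/powers → add relative errors in quadrature, weighted by exponent:
  (3·δa/a)² = (3×0.0124)² = 0.00138;  (1·δc/c)² = (1×0.00730)² = 5.33e-05;  (1·δx/x)² = (1×0.0983)² = 0.00966;  (3·δq/q)² = (3×0.108)² = 0.104
δQ/Q = √(0.115) = 0.339
Q = 1.53e+13, so δQ = 0.339 × 1.53e+13 = 5.18e+12.

5.18e+12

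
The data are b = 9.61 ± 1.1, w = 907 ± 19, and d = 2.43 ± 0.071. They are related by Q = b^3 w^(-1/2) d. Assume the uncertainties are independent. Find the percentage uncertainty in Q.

34.5%

Each factor contributes (exponent × relative error)² to (δQ/Q)²:
  (3·δb/b)² = (3×0.114)² = 0.118;  (−½·δw/w)² = (-0.5×0.0209)² = 0.000110;  (1·δd/d)² = (1×0.0292)² = 0.000854
δQ/Q = √(0.119) = 0.345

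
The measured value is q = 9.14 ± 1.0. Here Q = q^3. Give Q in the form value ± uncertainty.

Each factor contributes (exponent × relative error)² to (δQ/Q)²:
  (3·δq/q)² = (3×0.109)² = 0.108
δQ/Q = √(0.108) = 0.328
Q = 764, so δQ = 0.328 × 764 = 251.

764 ± 251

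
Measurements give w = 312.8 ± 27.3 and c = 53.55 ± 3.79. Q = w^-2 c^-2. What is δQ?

Since Q is a product/quotient, work with relative uncertainties:
  (-2·δw/w)² = (-2×0.0873)² = 0.0305;  (-2·δc/c)² = (-2×0.0708)² = 0.0200
δQ/Q = √(0.0505) = 0.225
Q = 3.564e-09, so δQ = 0.225 × 3.564e-09 = 8.01e-10.

8.01e-10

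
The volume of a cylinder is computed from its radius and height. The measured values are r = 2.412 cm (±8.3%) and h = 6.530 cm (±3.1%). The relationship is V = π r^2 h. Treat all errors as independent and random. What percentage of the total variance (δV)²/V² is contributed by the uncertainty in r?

(δV/V)² = (2·δr/r)² + (1·δh/h)²
  r term: (2×0.0830)² = 0.0276
  h term: (1×0.0310)² = 0.000961
Total = 0.0285. Share from r = 0.0276/0.0285 = 0.966.

96.6%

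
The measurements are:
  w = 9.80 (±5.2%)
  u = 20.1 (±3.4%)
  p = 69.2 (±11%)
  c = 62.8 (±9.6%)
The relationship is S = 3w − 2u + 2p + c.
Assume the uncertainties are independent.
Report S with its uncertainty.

190 ± 16.5

For a sum/difference, combine absolute errors in quadrature:
  (3·δw)² = 2.34;  (2·δu)² = 1.87;  (2·δp)² = 232;  (δc)² = 36.3
δS = √(272) = 16.5
S = 190.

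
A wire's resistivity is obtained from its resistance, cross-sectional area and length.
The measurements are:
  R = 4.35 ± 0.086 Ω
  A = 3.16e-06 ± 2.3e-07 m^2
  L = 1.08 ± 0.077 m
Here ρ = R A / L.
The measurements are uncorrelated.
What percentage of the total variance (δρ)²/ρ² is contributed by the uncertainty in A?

49.2%

(δρ/ρ)² = (1·δR/R)² + (1·δA/A)² + (-1·δL/L)²
  R term: (1×0.0198)² = 0.000391
  A term: (1×0.0728)² = 0.00530
  L term: (-1×0.0713)² = 0.00508
Total = 0.0108. Share from A = 0.00530/0.0108 = 0.492.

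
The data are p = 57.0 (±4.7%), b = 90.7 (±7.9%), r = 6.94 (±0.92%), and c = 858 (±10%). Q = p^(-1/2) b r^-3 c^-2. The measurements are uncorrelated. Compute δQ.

Products/powers → add relative errors in quadrature, weighted by exponent:
  (−½·δp/p)² = (-0.5×0.0470)² = 0.000552;  (1·δb/b)² = (1×0.0790)² = 0.00624;  (-3·δr/r)² = (-3×0.00920)² = 0.000762;  (-2·δc/c)² = (-2×0.100)² = 0.0400
δQ/Q = √(0.0476) = 0.218
Q = 4.88e-08, so δQ = 0.218 × 4.88e-08 = 1.06e-08.

1.06e-08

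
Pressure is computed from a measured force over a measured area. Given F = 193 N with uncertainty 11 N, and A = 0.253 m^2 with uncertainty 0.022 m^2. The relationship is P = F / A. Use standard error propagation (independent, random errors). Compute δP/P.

0.104

Relative error in a monomial: (δP/P)² = Σ (nᵢ · δxᵢ/xᵢ)².
  (1·δF/F)² = (1×0.0570)² = 0.00325;  (-1·δA/A)² = (-1×0.0870)² = 0.00756
δP/P = √(0.0108) = 0.104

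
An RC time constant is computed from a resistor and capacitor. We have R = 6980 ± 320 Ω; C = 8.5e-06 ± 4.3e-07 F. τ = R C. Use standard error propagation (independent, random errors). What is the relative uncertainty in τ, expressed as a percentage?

6.83%

Products/powers → add relative errors in quadrature, weighted by exponent:
  (1·δR/R)² = (1×0.0458)² = 0.00210;  (1·δC/C)² = (1×0.0506)² = 0.00256
δτ/τ = √(0.00466) = 0.0683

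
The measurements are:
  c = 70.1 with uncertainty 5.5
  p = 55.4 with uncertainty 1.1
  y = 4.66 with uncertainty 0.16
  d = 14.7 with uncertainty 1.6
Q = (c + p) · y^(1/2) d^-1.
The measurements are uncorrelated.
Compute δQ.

2.19

Let u = c + p = 126. δu = √(δc² + δp²) = √(30.2 + 1.21) = 5.61, so δu/u = 0.0447.
Q is then a monomial in u, y, d:
δQ/Q = √((δu/u)² + (½·δy/y)² + (-1·δd/d)²) = √(0.00200 + 0.000295 + 0.0118) = 0.119
Q = 18.4, so δQ = 0.119 × 18.4 = 2.19.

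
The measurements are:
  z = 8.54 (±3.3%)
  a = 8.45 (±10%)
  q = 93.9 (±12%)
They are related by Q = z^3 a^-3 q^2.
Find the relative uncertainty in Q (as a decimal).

Q is a product of powers, so relative uncertainties combine in quadrature:
  (3·δz/z)² = (3×0.0330)² = 0.00980;  (-3·δa/a)² = (-3×0.100)² = 0.0900;  (2·δq/q)² = (2×0.120)² = 0.0576
δQ/Q = √(0.157) = 0.397

0.397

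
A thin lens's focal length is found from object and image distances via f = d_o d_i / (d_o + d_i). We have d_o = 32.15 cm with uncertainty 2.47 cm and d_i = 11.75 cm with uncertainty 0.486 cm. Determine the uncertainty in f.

∂f/∂d_o = (d_i/(d_o+d_i))² = 0.0716;  ∂f/∂d_i = (d_o/(d_o+d_i))² = 0.536
δf = √((∂f/∂d_o · δd_o)² + (∂f/∂d_i · δd_i)²) = √(0.0313 + 0.0679) = 0.315 cm

0.315 cm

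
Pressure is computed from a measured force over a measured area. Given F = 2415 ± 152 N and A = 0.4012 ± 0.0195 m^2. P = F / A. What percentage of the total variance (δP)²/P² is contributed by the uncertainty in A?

(δP/P)² = (1·δF/F)² + (-1·δA/A)²
  F term: (1×0.0629)² = 0.00396
  A term: (-1×0.0486)² = 0.00236
Total = 0.00632. Share from A = 0.00236/0.00632 = 0.374.

37.4%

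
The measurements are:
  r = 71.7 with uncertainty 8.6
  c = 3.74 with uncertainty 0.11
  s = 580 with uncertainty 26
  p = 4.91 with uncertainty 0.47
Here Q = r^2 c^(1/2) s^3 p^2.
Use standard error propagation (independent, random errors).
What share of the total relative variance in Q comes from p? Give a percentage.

32.6%

(δQ/Q)² = (2·δr/r)² + (½·δc/c)² + (3·δs/s)² + (2·δp/p)²
  r term: (2×0.120)² = 0.0575
  c term: (0.5×0.0294)² = 0.000216
  s term: (3×0.0448)² = 0.0181
  p term: (2×0.0957)² = 0.0367
Total = 0.112. Share from p = 0.0367/0.112 = 0.326.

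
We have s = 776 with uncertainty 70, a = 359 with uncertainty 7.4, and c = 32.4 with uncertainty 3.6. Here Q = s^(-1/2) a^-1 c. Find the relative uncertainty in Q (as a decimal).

Since Q is a product/quotient, work with relative uncertainties:
  (−½·δs/s)² = (-0.5×0.0902)² = 0.00203;  (-1·δa/a)² = (-1×0.0206)² = 0.000425;  (1·δc/c)² = (1×0.111)² = 0.0123
δQ/Q = √(0.0148) = 0.122

0.122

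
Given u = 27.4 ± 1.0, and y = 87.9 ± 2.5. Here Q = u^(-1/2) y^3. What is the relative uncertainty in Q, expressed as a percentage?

Products/powers → add relative errors in quadrature, weighted by exponent:
  (−½·δu/u)² = (-0.5×0.0365)² = 0.000333;  (3·δy/y)² = (3×0.0284)² = 0.00728
δQ/Q = √(0.00761) = 0.0873

8.73%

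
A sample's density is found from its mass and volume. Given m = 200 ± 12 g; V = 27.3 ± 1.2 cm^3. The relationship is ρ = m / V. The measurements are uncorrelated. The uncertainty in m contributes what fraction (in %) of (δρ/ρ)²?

(δρ/ρ)² = (1·δm/m)² + (-1·δV/V)²
  m term: (1×0.0600)² = 0.00360
  V term: (-1×0.0440)² = 0.00193
Total = 0.00553. Share from m = 0.00360/0.00553 = 0.651.

65.1%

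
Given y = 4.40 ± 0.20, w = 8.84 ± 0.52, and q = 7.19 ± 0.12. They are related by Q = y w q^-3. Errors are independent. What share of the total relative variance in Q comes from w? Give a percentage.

43.1%

(δQ/Q)² = (1·δy/y)² + (1·δw/w)² + (-3·δq/q)²
  y term: (1×0.0455)² = 0.00207
  w term: (1×0.0588)² = 0.00346
  q term: (-3×0.0167)² = 0.00251
Total = 0.00803. Share from w = 0.00346/0.00803 = 0.431.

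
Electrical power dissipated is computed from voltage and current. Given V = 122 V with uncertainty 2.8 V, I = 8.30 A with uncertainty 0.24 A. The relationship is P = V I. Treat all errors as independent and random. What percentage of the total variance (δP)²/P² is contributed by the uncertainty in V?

38.6%

(δP/P)² = (1·δV/V)² + (1·δI/I)²
  V term: (1×0.0230)² = 0.000527
  I term: (1×0.0289)² = 0.000836
Total = 0.00136. Share from V = 0.000527/0.00136 = 0.386.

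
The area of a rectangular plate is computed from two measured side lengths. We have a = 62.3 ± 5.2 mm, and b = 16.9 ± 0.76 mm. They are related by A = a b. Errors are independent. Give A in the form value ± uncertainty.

1050 ± 99.8 mm^2

A is a product of powers, so relative uncertainties combine in quadrature:
  (1·δa/a)² = (1×0.0835)² = 0.00697;  (1·δb/b)² = (1×0.0450)² = 0.00202
δA/A = √(0.00899) = 0.0948
A = 1050 mm^2, so δA = 0.0948 × 1050 = 99.8 mm^2.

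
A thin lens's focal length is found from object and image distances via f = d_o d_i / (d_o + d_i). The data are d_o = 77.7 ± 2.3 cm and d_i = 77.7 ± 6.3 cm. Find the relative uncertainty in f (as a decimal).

∂f/∂d_o = (d_i/(d_o+d_i))² = 0.250;  ∂f/∂d_i = (d_o/(d_o+d_i))² = 0.250
δf = √((∂f/∂d_o · δd_o)² + (∂f/∂d_i · δd_i)²) = √(0.331 + 2.48) = 1.68 cm
f = 38.9 cm, so δf/f = 1.68/38.9 = 0.0432.

0.0432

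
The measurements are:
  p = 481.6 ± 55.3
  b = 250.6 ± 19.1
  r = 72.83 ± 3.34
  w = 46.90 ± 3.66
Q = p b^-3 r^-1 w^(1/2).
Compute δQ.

Q is a product of powers, so relative uncertainties combine in quadrature:
  (1·δp/p)² = (1×0.115)² = 0.0132;  (-3·δb/b)² = (-3×0.0762)² = 0.0523;  (-1·δr/r)² = (-1×0.0459)² = 0.00210;  (½·δw/w)² = (0.5×0.0780)² = 0.00152
δQ/Q = √(0.0691) = 0.263
Q = 2.878e-06, so δQ = 0.263 × 2.878e-06 = 7.56e-07.

7.56e-07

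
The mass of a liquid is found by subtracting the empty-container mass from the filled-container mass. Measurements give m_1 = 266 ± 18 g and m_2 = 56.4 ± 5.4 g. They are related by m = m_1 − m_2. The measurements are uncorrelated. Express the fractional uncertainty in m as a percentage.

8.97%

Absolute uncertainties add in quadrature for a linear combination:
  (δm_1)² = 324;  (δm_2)² = 29.2
δm = √(353) = 18.8 g
m = 210 g, so δm/m = 18.8/210 = 0.0897.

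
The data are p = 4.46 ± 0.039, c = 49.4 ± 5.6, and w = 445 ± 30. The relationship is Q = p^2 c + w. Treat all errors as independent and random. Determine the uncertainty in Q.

117

Let h = p^2·c = 983. δh/h = √((2·δp/p)² + (1·δc/c)²) = √(0.000306 + 0.0129) = 0.115, so δh = 113.
Q = h + w: δQ = √(δh² + δw²) = √(12700 + 900) = 117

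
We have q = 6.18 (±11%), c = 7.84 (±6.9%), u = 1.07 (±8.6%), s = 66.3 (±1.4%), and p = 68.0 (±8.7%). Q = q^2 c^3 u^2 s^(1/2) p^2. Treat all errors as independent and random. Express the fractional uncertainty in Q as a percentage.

38.9%

Each factor contributes (exponent × relative error)² to (δQ/Q)²:
  (2·δq/q)² = (2×0.110)² = 0.0484;  (3·δc/c)² = (3×0.0690)² = 0.0428;  (2·δu/u)² = (2×0.0860)² = 0.0296;  (½·δs/s)² = (0.5×0.0140)² = 4.9e-05;  (2·δp/p)² = (2×0.0870)² = 0.0303
δQ/Q = √(0.151) = 0.389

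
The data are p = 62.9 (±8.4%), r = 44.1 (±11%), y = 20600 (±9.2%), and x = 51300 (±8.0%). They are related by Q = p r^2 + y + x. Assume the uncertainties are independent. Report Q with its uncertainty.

(1.94 ± 0.292) × 10^5

Let w = p·r^2 = 1.22e+05. δw/w = √((1·δp/p)² + (2·δr/r)²) = √(0.00706 + 0.0484) = 0.235, so δw = 28800.
Q = w + y + x: δQ = √(δw² + δy² + δx²) = √(8.3e+08 + 3.59e+06 + 1.68e+07) = 29200
Q = 1.94e+05.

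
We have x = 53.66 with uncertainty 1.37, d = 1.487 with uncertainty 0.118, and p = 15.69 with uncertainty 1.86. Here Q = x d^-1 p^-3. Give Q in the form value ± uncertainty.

For a monomial Q ∝ x, d^-1, p^-3, fractional errors add in quadrature:
  (1·δx/x)² = (1×0.0255)² = 0.000652;  (-1·δd/d)² = (-1×0.0794)² = 0.00630;  (-3·δp/p)² = (-3×0.119)² = 0.126
δQ/Q = √(0.133) = 0.365
Q = 0.009343, so δQ = 0.365 × 0.009343 = 0.00341.

0.009343 ± 0.00341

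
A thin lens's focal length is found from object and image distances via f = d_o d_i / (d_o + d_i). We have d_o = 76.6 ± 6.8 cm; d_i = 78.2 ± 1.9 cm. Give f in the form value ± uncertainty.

38.7 ± 1.80 cm

∂f/∂d_o = (d_i/(d_o+d_i))² = 0.255;  ∂f/∂d_i = (d_o/(d_o+d_i))² = 0.245
δf = √((∂f/∂d_o · δd_o)² + (∂f/∂d_i · δd_i)²) = √(3.01 + 0.216) = 1.80 cm
f = 38.7 cm.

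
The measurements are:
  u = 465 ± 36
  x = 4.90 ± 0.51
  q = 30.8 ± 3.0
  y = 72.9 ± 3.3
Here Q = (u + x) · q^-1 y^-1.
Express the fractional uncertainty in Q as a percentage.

Let w = u + x = 470. δw = √(δu² + δx²) = √(1300 + 0.260) = 36.0, so δw/w = 0.0766.
Q is then a monomial in w, q, y:
δQ/Q = √((δw/w)² + (-1·δq/q)² + (-1·δy/y)²) = √(0.00587 + 0.00949 + 0.00205) = 0.132

13.2%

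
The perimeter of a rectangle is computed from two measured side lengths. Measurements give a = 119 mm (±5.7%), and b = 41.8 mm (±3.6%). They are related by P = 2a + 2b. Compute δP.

Absolute uncertainties add in quadrature for a linear combination:
  (2·δa)² = 184;  (2·δb)² = 9.06
δP = √(193) = 13.9 mm

13.9 mm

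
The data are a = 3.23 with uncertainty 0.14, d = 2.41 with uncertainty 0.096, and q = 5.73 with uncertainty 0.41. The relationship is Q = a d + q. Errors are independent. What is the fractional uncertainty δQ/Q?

Let p = a·d = 7.78. δp/p = √((1·δa/a)² + (1·δd/d)²) = √(0.00188 + 0.00159) = 0.0589, so δp = 0.458.
Q = p + q: δQ = √(δp² + δq²) = √(0.210 + 0.168) = 0.615
Q = 13.5, so δQ/Q = 0.615/13.5 = 0.0455.

0.0455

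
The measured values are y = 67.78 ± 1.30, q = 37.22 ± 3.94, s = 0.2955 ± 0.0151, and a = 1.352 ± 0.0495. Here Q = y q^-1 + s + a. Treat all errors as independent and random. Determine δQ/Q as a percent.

Let p = y·q^-1 = 1.821. δp/p = √((1·δy/y)² + (-1·δq/q)²) = √(0.000368 + 0.0112) = 0.108, so δp = 0.196.
Q = p + s + a: δQ = √(δp² + δs² + δa²) = √(0.0384 + 0.000228 + 0.00245) = 0.203
Q = 3.469, so δQ/Q = 0.203/3.469 = 0.0584.

5.84%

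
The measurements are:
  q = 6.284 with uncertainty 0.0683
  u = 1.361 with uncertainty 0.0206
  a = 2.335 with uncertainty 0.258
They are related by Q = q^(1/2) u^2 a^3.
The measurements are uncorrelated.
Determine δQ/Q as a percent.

Products/powers → add relative errors in quadrature, weighted by exponent:
  (½·δq/q)² = (0.5×0.0109)² = 2.95e-05;  (2·δu/u)² = (2×0.0151)² = 0.000916;  (3·δa/a)² = (3×0.110)² = 0.110
δQ/Q = √(0.111) = 0.333

33.3%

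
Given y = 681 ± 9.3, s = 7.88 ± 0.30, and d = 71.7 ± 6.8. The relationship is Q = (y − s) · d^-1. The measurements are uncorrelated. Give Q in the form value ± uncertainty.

Let u = y − s = 673. δu = √(δy² + δs²) = √(86.5 + 0.0900) = 9.30, so δu/u = 0.0138.
Q is then a monomial in u, d:
δQ/Q = √((δu/u)² + (-1·δd/d)²) = √(0.000191 + 0.00899) = 0.0958
Q = 9.39, so δQ = 0.0958 × 9.39 = 0.900.

9.39 ± 0.900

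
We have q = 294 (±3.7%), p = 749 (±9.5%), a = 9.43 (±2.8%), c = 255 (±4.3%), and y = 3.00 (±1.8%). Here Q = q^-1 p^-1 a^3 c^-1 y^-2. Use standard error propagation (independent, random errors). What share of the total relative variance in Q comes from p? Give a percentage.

(δQ/Q)² = (-1·δq/q)² + (-1·δp/p)² + (3·δa/a)² + (-1·δc/c)² + (-2·δy/y)²
  q term: (-1×0.0370)² = 0.00137
  p term: (-1×0.0950)² = 0.00903
  a term: (3×0.0280)² = 0.00706
  c term: (-1×0.0430)² = 0.00185
  y term: (-2×0.0180)² = 0.00130
Total = 0.0206. Share from p = 0.00903/0.0206 = 0.438.

43.8%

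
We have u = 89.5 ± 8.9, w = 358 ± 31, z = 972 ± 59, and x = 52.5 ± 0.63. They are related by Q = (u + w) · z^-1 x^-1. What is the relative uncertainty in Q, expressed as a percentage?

Let h = u + w = 448. δh = √(δu² + δw²) = √(79.2 + 961) = 32.3, so δh/h = 0.0721.
Q is then a monomial in h, z, x:
δQ/Q = √((δh/h)² + (-1·δz/z)² + (-1·δx/x)²) = √(0.00519 + 0.00368 + 0.000144) = 0.0950

9.50%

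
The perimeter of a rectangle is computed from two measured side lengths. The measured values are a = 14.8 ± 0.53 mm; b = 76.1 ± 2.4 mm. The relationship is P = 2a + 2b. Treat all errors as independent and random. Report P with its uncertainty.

Sums and differences: (δP)² = Σ (cᵢ δxᵢ)².
  (2·δa)² = 1.12;  (2·δb)² = 23.0
δP = √(24.2) = 4.92 mm
P = 182 mm.

182 ± 4.92 mm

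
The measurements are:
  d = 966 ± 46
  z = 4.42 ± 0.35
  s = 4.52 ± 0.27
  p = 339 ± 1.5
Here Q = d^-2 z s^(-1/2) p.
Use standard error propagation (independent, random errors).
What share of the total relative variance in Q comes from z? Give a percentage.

38.6%

(δQ/Q)² = (-2·δd/d)² + (1·δz/z)² + (−½·δs/s)² + (1·δp/p)²
  d term: (-2×0.0476)² = 0.00907
  z term: (1×0.0792)² = 0.00627
  s term: (-0.5×0.0597)² = 0.000892
  p term: (1×0.00442)² = 1.96e-05
Total = 0.0163. Share from z = 0.00627/0.0163 = 0.386.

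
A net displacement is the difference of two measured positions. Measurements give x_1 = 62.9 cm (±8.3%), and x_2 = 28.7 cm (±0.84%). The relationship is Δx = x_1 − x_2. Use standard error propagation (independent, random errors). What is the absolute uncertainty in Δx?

5.23 cm

Absolute uncertainties add in quadrature for a linear combination:
  (δx_1)² = 27.3;  (δx_2)² = 0.0581
δΔx = √(27.3) = 5.23 cm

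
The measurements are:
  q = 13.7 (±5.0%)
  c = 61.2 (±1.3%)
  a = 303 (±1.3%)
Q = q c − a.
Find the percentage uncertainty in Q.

Let p = q·c = 838. δp/p = √((1·δq/q)² + (1·δc/c)²) = √(0.00250 + 0.000169) = 0.0517, so δp = 43.3.
Q = p − a: δQ = √(δp² + δa²) = √(1880 + 15.5) = 43.5
Q = 535, so δQ/Q = 43.5/535 = 0.0812.

8.12%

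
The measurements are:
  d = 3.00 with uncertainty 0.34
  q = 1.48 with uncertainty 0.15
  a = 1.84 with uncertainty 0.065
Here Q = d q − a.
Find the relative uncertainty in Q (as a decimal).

Let p = d·q = 4.44. δp/p = √((1·δd/d)² + (1·δq/q)²) = √(0.0128 + 0.0103) = 0.152, so δp = 0.675.
Q = p − a: δQ = √(δp² + δa²) = √(0.456 + 0.00423) = 0.678
Q = 2.60, so δQ/Q = 0.678/2.60 = 0.261.

0.261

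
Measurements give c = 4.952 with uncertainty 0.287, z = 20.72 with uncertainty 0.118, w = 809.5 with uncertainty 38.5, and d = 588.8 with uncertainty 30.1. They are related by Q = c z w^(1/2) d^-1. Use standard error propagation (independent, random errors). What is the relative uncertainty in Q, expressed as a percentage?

Each factor contributes (exponent × relative error)² to (δQ/Q)²:
  (1·δc/c)² = (1×0.0580)² = 0.00336;  (1·δz/z)² = (1×0.00569)² = 3.24e-05;  (½·δw/w)² = (0.5×0.0476)² = 0.000565;  (-1·δd/d)² = (-1×0.0511)² = 0.00261
δQ/Q = √(0.00657) = 0.0811

8.11%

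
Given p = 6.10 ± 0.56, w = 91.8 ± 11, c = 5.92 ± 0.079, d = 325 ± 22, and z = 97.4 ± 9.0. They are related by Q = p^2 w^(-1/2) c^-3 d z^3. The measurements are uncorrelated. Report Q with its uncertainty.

Relative error in a monomial: (δQ/Q)² = Σ (nᵢ · δxᵢ/xᵢ)².
  (2·δp/p)² = (2×0.0918)² = 0.0337;  (−½·δw/w)² = (-0.5×0.120)² = 0.00359;  (-3·δc/c)² = (-3×0.0133)² = 0.00160;  (1·δd/d)² = (1×0.0677)² = 0.00458;  (3·δz/z)² = (3×0.0924)² = 0.0768
δQ/Q = √(0.120) = 0.347
Q = 5.62e+06, so δQ = 0.347 × 5.62e+06 = 1.95e+06.

(5.62 ± 1.95) × 10^6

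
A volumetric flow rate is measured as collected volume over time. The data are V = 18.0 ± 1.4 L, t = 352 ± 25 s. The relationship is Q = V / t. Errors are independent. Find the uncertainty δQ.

Q is a product of powers, so relative uncertainties combine in quadrature:
  (1·δV/V)² = (1×0.0778)² = 0.00605;  (-1·δt/t)² = (-1×0.0710)² = 0.00504
δQ/Q = √(0.0111) = 0.105
Q = 0.0511 L/s, so δQ = 0.105 × 0.0511 = 0.00539 L/s.

0.00539 L/s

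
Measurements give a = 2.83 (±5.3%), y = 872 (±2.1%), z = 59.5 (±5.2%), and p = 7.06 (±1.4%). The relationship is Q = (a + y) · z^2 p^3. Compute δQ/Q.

Let u = a + y = 875. δu = √(δa² + δy²) = √(0.0225 + 335) = 18.3, so δu/u = 0.0209.
Q is then a monomial in u, z, p:
δQ/Q = √((δu/u)² + (2·δz/z)² + (3·δp/p)²) = √(0.000438 + 0.0108 + 0.00176) = 0.114

0.114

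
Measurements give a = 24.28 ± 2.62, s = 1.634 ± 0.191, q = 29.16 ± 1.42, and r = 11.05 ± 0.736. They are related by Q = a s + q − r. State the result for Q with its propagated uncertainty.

Let p = a·s = 39.67. δp/p = √((1·δa/a)² + (1·δs/s)²) = √(0.0116 + 0.0137) = 0.159, so δp = 6.31.
Q = p + q − r: δQ = √(δp² + δq² + δr²) = √(39.8 + 2.02 + 0.542) = 6.51
Q = 57.78.

57.78 ± 6.51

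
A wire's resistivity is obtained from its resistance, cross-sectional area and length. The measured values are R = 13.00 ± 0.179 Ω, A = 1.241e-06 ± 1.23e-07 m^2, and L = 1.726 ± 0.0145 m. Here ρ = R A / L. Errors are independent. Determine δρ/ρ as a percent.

10.0%

Relative error in a monomial: (δρ/ρ)² = Σ (nᵢ · δxᵢ/xᵢ)².
  (1·δR/R)² = (1×0.0138)² = 0.000190;  (1·δA/A)² = (1×0.0991)² = 0.00982;  (-1·δL/L)² = (-1×0.00840)² = 7.06e-05
δρ/ρ = √(0.0101) = 0.100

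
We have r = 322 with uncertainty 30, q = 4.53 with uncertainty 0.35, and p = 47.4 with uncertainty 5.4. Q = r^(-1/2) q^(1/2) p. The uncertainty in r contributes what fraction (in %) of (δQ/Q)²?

13.0%

(δQ/Q)² = (−½·δr/r)² + (½·δq/q)² + (1·δp/p)²
  r term: (-0.5×0.0932)² = 0.00217
  q term: (0.5×0.0773)² = 0.00149
  p term: (1×0.114)² = 0.0130
Total = 0.0166. Share from r = 0.00217/0.0166 = 0.130.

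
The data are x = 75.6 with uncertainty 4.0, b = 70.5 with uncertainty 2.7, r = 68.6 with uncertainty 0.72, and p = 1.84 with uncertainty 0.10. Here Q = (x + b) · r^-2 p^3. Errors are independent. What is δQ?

0.0324

Let u = x + b = 146. δu = √(δx² + δb²) = √(16.0 + 7.29) = 4.83, so δu/u = 0.0330.
Q is then a monomial in u, r, p:
δQ/Q = √((δu/u)² + (-2·δr/r)² + (3·δp/p)²) = √(0.00109 + 0.000441 + 0.0266) = 0.168
Q = 0.193, so δQ = 0.168 × 0.193 = 0.0324.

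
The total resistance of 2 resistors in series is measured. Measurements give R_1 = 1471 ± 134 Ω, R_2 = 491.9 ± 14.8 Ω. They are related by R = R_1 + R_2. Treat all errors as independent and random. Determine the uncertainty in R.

Sums and differences: (δR)² = Σ (cᵢ δxᵢ)².
  (δR_1)² = 18000;  (δR_2)² = 219
δR = √(18200) = 135 Ω

135 Ω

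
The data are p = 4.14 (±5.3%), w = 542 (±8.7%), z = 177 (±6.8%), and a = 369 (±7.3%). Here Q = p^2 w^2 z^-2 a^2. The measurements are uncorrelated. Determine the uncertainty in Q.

Products/powers → add relative errors in quadrature, weighted by exponent:
  (2·δp/p)² = (2×0.0530)² = 0.0112;  (2·δw/w)² = (2×0.0870)² = 0.0303;  (-2·δz/z)² = (-2×0.0680)² = 0.0185;  (2·δa/a)² = (2×0.0730)² = 0.0213
δQ/Q = √(0.0813) = 0.285
Q = 2.19e+07, so δQ = 0.285 × 2.19e+07 = 6.24e+06.

6.24e+06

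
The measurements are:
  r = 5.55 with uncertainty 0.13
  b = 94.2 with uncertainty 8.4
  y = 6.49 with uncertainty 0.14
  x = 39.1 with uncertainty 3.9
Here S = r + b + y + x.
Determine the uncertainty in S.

9.26

S is a linear combination, so absolute uncertainties add in quadrature:
  (δr)² = 0.0169;  (δb)² = 70.6;  (δy)² = 0.0196;  (δx)² = 15.2
δS = √(85.8) = 9.26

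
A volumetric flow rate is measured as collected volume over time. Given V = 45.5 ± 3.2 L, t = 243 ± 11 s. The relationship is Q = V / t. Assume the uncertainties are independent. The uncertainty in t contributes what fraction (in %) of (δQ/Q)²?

29.3%

(δQ/Q)² = (1·δV/V)² + (-1·δt/t)²
  V term: (1×0.0703)² = 0.00495
  t term: (-1×0.0453)² = 0.00205
Total = 0.00700. Share from t = 0.00205/0.00700 = 0.293.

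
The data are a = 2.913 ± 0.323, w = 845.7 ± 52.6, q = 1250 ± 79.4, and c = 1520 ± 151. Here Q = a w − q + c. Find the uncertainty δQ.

357

Let p = a·w = 2464. δp/p = √((1·δa/a)² + (1·δw/w)²) = √(0.0123 + 0.00387) = 0.127, so δp = 313.
Q = p − q + c: δQ = √(δp² + δq² + δc²) = √(98100 + 6300 + 22800) = 357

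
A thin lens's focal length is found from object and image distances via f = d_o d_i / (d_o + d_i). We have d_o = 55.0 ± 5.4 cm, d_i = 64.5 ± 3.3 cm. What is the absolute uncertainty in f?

1.72 cm

∂f/∂d_o = (d_i/(d_o+d_i))² = 0.291;  ∂f/∂d_i = (d_o/(d_o+d_i))² = 0.212
δf = √((∂f/∂d_o · δd_o)² + (∂f/∂d_i · δd_i)²) = √(2.47 + 0.489) = 1.72 cm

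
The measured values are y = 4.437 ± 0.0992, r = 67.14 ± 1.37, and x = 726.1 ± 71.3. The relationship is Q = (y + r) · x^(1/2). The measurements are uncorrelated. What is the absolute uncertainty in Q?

102

Let u = y + r = 71.58. δu = √(δy² + δr²) = √(0.00984 + 1.88) = 1.37, so δu/u = 0.0192.
Q is then a monomial in u, x:
δQ/Q = √((δu/u)² + (½·δx/x)²) = √(0.000368 + 0.00241) = 0.0527
Q = 1929, so δQ = 0.0527 × 1929 = 102.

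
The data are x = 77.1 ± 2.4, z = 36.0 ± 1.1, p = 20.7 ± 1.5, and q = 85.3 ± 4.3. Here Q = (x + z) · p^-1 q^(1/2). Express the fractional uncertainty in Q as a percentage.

Let u = x + z = 113. δu = √(δx² + δz²) = √(5.76 + 1.21) = 2.64, so δu/u = 0.0233.
Q is then a monomial in u, p, q:
δQ/Q = √((δu/u)² + (-1·δp/p)² + (½·δq/q)²) = √(0.000545 + 0.00525 + 0.000635) = 0.0802

8.02%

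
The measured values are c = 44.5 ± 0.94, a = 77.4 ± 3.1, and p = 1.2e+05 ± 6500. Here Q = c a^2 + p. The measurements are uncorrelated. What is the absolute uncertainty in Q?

Let w = c·a^2 = 2.67e+05. δw/w = √((1·δc/c)² + (2·δa/a)²) = √(0.000446 + 0.00642) = 0.0828, so δw = 22100.
Q = w + p: δQ = √(δw² + δp²) = √(4.88e+08 + 4.22e+07) = 23000

23000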